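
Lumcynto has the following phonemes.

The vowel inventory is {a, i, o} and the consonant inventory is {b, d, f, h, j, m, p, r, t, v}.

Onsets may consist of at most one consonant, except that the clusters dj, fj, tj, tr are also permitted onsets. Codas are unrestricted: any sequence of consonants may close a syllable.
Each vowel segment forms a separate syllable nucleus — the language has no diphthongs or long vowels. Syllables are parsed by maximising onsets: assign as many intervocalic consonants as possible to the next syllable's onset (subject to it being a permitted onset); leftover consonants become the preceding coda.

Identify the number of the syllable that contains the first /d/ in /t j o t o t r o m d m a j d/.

Vowels present: o, o, o, a; each is a nucleus, giving 4 syllables.
V1 /o/ – V2 /o/: just /t/ — single C goes to the following onset.
V2 /o/ – V3 /o/: /tr/ — entire cluster is a permitted onset → onset /tr/, coda ∅.
V3 /o/ – V4 /a/: /mdm/ — longest licit onset from the right is /m/, leaving /md/ as coda.
Result: tjo.to.tromd.majd.
The first /d/ is in the coda of syllable 3 (/tromd/).

3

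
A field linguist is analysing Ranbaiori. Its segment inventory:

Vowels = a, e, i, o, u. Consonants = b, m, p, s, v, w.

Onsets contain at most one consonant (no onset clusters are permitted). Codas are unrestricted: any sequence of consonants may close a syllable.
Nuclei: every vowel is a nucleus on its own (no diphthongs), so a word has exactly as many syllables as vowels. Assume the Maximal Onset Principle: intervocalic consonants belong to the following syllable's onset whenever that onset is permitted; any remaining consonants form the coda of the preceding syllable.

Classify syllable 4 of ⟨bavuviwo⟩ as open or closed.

open

The vowels are a, u, i, o — 4 nuclei, so 4 syllables.
Between /a/ (V1) and /u/ (V2): just /v/ — single C goes to the following onset.
Between /u/ (V2) and /i/ (V3): just /v/ — single C goes to the following onset.
Between /i/ (V3) and /o/ (V4): /w/ is a single consonant, so it becomes the next onset.
Putting it together: ba.vu.vi.wo.
Syllable 4 is /wo/; it ends in its nucleus with no coda, so it is open.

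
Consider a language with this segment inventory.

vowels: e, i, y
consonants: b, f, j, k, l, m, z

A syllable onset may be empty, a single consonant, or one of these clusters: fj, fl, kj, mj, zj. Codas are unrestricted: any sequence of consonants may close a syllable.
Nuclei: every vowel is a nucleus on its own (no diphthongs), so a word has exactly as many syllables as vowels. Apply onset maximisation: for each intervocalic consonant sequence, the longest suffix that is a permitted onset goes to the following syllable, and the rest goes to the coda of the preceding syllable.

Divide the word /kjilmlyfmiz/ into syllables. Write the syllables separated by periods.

kjilm.lyf.miz

Nuclei (vowels): i, y, i → 3 syllables.
/i…y/ gap (V1→V2): /lml/ — longest licit onset from the right is /l/, leaving /lm/ as coda.
/y…i/ gap (V2→V3): /fm/; trying suffixes from longest down, /m/ is the first permitted one, so coda /f/ | onset /m/.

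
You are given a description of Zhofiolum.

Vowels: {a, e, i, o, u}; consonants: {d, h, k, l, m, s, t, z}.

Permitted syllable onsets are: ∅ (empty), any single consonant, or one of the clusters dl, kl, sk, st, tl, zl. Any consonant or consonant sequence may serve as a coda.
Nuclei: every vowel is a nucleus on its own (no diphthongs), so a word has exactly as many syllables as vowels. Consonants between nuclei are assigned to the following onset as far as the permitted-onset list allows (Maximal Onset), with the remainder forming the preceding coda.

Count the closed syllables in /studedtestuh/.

2

Nuclei (vowels): u, e, e, u → 4 syllables.
/u…e/ gap (V1→V2): /d/ is a single consonant, so it becomes the next onset.
/e…e/ gap (V2→V3): cluster /dt/ — the longest permitted-onset suffix is /t/; onset = /t/, preceding coda = /d/.
/e…u/ gap (V3→V4): /st/ — entire cluster is a permitted onset → onset /st/, coda ∅.
Result: stu.ded.te.stuh.
Classifying each syllable: /stu/ (open), /ded/ (closed), /te/ (open), /stuh/ (closed).
Closed syllables: 2.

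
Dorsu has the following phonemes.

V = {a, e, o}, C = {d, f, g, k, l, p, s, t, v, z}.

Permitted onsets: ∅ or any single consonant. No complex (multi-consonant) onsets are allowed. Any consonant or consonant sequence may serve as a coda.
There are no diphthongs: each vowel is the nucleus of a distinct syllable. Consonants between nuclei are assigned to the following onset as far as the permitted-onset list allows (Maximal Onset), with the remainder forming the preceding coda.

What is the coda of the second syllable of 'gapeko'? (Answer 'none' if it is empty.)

none

The vowels are a, e, o — 3 nuclei, so 3 syllables.
σ1/σ2 boundary: /p/ is a single consonant, so it becomes the next onset.
σ2/σ3 boundary: /k/ → onset of the next syllable (single consonants are always licit onsets).
So the parse is ga.pe.ko.
Syllable 2 is /pe/: onset /p/, nucleus /e/, coda ∅.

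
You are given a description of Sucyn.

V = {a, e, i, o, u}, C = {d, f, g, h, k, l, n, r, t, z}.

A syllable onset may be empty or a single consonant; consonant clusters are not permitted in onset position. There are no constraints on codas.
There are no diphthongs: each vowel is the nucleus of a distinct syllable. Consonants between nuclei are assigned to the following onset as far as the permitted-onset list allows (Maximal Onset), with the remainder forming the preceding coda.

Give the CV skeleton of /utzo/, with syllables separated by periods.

The vowels are u, o — 2 nuclei, so 2 syllables.
Between /u/ (V1) and /o/ (V2): cluster /tz/ — the longest permitted-onset suffix is /z/; onset = /z/, preceding coda = /t/.
Syllabification: ut.zo.
Mapping each syllable to C/V: /ut/ → VC, /zo/ → CV.

VC.CV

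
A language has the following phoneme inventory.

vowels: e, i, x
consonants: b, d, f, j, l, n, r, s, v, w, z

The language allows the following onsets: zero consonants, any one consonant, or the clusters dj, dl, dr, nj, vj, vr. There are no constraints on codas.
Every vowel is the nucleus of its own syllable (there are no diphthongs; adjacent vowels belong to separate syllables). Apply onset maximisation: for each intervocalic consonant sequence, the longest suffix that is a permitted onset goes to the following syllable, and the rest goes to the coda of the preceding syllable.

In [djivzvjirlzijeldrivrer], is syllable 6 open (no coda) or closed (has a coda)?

closed

Vowels present: i, i, i, e, i, e; each is a nucleus, giving 6 syllables.
σ1/σ2 boundary: cluster /vzvj/ — the longest permitted-onset suffix is /vj/; onset = /vj/, preceding coda = /vz/.
σ2/σ3 boundary: /rlz/ splits as /rl/ + /z/ (/z/ is the longest suffix that is a licit onset).
σ3/σ4 boundary: just /j/ — single C goes to the following onset.
σ4/σ5 boundary: /ldr/; trying suffixes from longest down, /dr/ is the first permitted one, so coda /l/ | onset /dr/.
σ5/σ6 boundary: /vr/ is a licit onset in full, so it all attaches to the next syllable.
Syllabification: djivz.vjirl.zi.jel.dri.vrer.
Syllable 6 is /vrer/ with coda /r/, so it is closed.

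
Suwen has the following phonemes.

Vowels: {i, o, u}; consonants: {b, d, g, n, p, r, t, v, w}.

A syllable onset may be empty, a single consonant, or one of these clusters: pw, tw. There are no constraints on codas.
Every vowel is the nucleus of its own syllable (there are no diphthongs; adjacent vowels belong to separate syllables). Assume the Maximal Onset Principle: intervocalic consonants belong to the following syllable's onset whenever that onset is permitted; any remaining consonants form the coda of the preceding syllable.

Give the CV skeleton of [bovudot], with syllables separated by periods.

The vowels are o, u, o — 3 nuclei, so 3 syllables.
/o…u/ gap (V1→V2): /v/ is a single consonant, so it becomes the next onset.
/u…o/ gap (V2→V3): /d/ is a single consonant, so it becomes the next onset.
Putting it together: bo.vu.dot.
Mapping each syllable to C/V: /bo/ → CV, /vu/ → CV, /dot/ → CVC.

CV.CV.CVC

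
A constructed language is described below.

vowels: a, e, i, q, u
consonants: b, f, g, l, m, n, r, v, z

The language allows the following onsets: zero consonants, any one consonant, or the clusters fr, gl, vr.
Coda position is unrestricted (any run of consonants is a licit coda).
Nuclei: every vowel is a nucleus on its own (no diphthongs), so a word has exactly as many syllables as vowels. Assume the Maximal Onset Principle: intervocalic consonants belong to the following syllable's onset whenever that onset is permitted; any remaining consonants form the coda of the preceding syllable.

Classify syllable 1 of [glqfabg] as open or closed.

open

The vowels are q, a — 2 nuclei, so 2 syllables.
/q…a/ gap (V1→V2): /f/ → onset of the next syllable (single consonants are always licit onsets).
So the parse is glq.fabg.
Syllable 1 is /glq/; it ends in its nucleus with no coda, so it is open.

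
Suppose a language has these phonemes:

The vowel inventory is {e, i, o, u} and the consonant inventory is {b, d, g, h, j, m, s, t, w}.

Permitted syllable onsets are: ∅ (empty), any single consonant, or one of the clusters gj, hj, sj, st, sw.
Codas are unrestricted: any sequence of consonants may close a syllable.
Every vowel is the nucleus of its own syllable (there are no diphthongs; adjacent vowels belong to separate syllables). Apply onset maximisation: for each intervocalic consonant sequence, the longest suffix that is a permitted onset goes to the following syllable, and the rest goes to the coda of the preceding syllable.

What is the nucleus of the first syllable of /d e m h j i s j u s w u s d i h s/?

Vowels present: e, i, u, u, i; each is a nucleus, giving 5 syllables.
The first nucleus (vowel 1 from the left) is /e/.

e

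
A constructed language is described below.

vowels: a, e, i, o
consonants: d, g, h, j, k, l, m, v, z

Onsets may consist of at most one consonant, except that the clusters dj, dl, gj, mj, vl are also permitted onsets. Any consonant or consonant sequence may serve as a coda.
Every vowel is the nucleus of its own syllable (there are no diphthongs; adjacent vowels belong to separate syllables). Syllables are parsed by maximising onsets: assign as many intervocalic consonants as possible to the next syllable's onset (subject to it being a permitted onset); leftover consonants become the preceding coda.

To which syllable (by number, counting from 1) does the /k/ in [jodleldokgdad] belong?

3

The vowels are o, e, o, a — 4 nuclei, so 4 syllables.
V1 /o/ – V2 /e/: /dl/ is a licit onset in full, so it all attaches to the next syllable.
V2 /e/ – V3 /o/: cluster /ld/ — the longest permitted-onset suffix is /d/; onset = /d/, preceding coda = /l/.
V3 /o/ – V4 /a/: /kgd/ splits as /kg/ + /d/ (/d/ is the longest suffix that is a licit onset).
So the parse is jo.dlel.dokg.dad.
The /k/ is in the coda of syllable 3 (/dokg/).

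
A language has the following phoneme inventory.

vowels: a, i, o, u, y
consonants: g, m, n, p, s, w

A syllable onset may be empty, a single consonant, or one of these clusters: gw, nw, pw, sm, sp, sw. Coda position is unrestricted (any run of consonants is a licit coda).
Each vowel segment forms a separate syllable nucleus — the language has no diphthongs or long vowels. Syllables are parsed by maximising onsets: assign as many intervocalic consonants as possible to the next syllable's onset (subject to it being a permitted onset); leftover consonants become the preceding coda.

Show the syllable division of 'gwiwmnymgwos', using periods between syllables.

The vowels are i, y, o — 3 nuclei, so 3 syllables.
/i…y/ gap (V1→V2): /wmn/ — longest licit onset from the right is /n/, leaving /wm/ as coda.
/y…o/ gap (V2→V3): /mgw/ splits as /m/ + /gw/ (/gw/ is the longest suffix that is a licit onset).

gwiwm.nym.gwos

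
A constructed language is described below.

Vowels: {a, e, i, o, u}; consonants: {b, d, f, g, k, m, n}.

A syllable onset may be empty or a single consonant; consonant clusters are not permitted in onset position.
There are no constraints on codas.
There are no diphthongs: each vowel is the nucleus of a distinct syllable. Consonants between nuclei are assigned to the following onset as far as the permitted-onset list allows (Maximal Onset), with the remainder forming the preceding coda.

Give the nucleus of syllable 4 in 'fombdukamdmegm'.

The vowels are o, u, a, e — 4 nuclei, so 4 syllables.
The fourth nucleus (vowel 4 from the left) is /e/.

e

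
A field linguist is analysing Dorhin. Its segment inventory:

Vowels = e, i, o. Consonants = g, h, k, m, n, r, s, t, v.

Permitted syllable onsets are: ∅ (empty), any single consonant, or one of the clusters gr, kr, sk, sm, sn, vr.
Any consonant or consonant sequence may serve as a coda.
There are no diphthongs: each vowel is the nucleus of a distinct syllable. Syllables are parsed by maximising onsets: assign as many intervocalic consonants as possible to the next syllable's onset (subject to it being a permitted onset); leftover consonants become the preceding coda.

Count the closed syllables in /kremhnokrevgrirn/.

3

Vowels present: e, o, e, i; each is a nucleus, giving 4 syllables.
Between /e/ (V1) and /o/ (V2): /mhn/ splits as /mh/ + /n/ (/n/ is the longest suffix that is a licit onset).
Between /o/ (V2) and /e/ (V3): cluster /kr/ — /kr/ is itself a permitted onset, so the whole cluster goes right; preceding coda = ∅.
Between /e/ (V3) and /i/ (V4): /vgr/ — longest licit onset from the right is /gr/, leaving /v/ as coda.
Syllabification: kremh.no.krev.grirn.
Classifying each syllable: /kremh/ (closed), /no/ (open), /krev/ (closed), /grirn/ (closed).
Closed syllables: 3.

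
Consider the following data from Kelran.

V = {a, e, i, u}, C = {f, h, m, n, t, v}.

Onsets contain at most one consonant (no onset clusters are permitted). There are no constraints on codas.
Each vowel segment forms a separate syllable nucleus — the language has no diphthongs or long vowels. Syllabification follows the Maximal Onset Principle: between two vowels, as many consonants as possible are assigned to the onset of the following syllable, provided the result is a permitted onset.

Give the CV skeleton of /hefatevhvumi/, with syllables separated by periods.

CV.CV.CVCC.CV.CV

Vowels present: e, a, e, u, i; each is a nucleus, giving 5 syllables.
Between /e/ (V1) and /a/ (V2): /f/ → onset of the next syllable (single consonants are always licit onsets).
Between /a/ (V2) and /e/ (V3): /t/ → onset of the next syllable (single consonants are always licit onsets).
Between /e/ (V3) and /u/ (V4): /vhv/ — longest licit onset from the right is /v/, leaving /vh/ as coda.
Between /u/ (V4) and /i/ (V5): /m/ → onset of the next syllable (single consonants are always licit onsets).
So the parse is he.fa.tevh.vu.mi.
Mapping each syllable to C/V: /he/ → CV, /fa/ → CV, /tevh/ → CVCC, /vu/ → CV, /mi/ → CV.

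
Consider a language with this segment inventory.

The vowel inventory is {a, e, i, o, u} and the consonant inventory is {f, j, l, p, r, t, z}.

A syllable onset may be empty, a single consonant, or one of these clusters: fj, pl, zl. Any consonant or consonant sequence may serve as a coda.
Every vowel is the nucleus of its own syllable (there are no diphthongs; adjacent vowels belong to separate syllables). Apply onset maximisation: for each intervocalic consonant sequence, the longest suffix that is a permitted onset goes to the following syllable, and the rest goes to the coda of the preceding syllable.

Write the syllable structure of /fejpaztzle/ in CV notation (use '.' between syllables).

CVC.CVCC.CCV

Nuclei (vowels): e, a, e → 3 syllables.
V1 /e/ – V2 /a/: /jp/ — longest licit onset from the right is /p/, leaving /j/ as coda.
V2 /a/ – V3 /e/: /ztzl/; trying suffixes from longest down, /zl/ is the first permitted one, so coda /zt/ | onset /zl/.
Result: fej.pazt.zle.
Mapping each syllable to C/V: /fej/ → CVC, /pazt/ → CVCC, /zle/ → CCV.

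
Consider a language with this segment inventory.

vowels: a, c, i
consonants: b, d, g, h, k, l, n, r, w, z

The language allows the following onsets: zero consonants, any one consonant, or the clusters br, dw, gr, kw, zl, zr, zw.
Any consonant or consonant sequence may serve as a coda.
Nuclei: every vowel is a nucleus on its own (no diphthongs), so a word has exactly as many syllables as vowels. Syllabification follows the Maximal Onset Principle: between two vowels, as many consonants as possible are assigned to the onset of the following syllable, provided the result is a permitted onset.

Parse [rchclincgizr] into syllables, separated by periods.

rc.hc.li.nc.gizr

Vowels present: c, c, i, c, i; each is a nucleus, giving 5 syllables.
Between /c/ (V1) and /c/ (V2): /h/ → onset of the next syllable (single consonants are always licit onsets).
Between /c/ (V2) and /i/ (V3): /l/ → onset of the next syllable (single consonants are always licit onsets).
Between /i/ (V3) and /c/ (V4): /n/ is a single consonant, so it becomes the next onset.
Between /c/ (V4) and /i/ (V5): just /g/ — single C goes to the following onset.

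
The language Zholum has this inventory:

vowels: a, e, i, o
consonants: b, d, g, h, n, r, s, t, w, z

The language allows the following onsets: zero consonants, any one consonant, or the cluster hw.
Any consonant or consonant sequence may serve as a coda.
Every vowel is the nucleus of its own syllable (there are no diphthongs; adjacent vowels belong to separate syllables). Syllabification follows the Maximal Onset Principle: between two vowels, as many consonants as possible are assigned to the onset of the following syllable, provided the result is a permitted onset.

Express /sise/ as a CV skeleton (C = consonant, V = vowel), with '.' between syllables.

The vowels are i, e — 2 nuclei, so 2 syllables.
Between /i/ (V1) and /e/ (V2): just /s/ — single C goes to the following onset.
Syllabification: si.se.
Mapping each syllable to C/V: /si/ → CV, /se/ → CV.

CV.CV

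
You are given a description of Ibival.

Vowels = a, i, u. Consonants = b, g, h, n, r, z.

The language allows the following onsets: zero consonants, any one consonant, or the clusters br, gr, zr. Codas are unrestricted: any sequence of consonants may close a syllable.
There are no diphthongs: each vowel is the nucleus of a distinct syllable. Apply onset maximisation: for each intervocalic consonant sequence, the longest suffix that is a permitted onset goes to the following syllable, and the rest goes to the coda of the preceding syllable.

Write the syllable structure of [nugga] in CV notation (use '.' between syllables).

CVC.CV

Vowels present: u, a; each is a nucleus, giving 2 syllables.
V1 /u/ – V2 /a/: cluster /gg/ — the longest permitted-onset suffix is /g/; onset = /g/, preceding coda = /g/.
Putting it together: nug.ga.
Mapping each syllable to C/V: /nug/ → CVC, /ga/ → CV.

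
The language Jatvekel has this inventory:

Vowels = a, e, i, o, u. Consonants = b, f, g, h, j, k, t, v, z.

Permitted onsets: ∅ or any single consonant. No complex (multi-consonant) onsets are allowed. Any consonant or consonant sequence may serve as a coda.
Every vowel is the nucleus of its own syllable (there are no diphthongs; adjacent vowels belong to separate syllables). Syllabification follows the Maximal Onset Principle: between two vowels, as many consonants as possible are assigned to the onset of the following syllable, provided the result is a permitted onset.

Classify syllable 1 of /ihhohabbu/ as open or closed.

closed

Vowels present: i, o, a, u; each is a nucleus, giving 4 syllables.
Between /i/ (V1) and /o/ (V2): /hh/ — longest licit onset from the right is /h/, leaving /h/ as coda.
Between /o/ (V2) and /a/ (V3): just /h/ — single C goes to the following onset.
Between /a/ (V3) and /u/ (V4): /bb/; trying suffixes from longest down, /b/ is the first permitted one, so coda /b/ | onset /b/.
Result: ih.ho.hab.bu.
Syllable 1 is /ih/ with coda /h/, so it is closed.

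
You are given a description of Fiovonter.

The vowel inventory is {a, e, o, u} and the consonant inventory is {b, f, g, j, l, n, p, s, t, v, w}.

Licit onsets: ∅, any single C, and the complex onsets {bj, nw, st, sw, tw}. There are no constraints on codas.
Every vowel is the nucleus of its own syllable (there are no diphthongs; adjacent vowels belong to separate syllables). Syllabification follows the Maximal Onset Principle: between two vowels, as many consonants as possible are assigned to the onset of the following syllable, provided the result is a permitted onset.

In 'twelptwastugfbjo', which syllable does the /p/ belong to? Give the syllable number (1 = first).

1

Nuclei (vowels): e, a, u, o → 4 syllables.
σ1/σ2 boundary: cluster /lptw/ — the longest permitted-onset suffix is /tw/; onset = /tw/, preceding coda = /lp/.
σ2/σ3 boundary: cluster /st/ — /st/ is itself a permitted onset, so the whole cluster goes right; preceding coda = ∅.
σ3/σ4 boundary: /gfbj/; trying suffixes from longest down, /bj/ is the first permitted one, so coda /gf/ | onset /bj/.
So the parse is twelp.twa.stugf.bjo.
The /p/ is in the coda of syllable 1 (/twelp/).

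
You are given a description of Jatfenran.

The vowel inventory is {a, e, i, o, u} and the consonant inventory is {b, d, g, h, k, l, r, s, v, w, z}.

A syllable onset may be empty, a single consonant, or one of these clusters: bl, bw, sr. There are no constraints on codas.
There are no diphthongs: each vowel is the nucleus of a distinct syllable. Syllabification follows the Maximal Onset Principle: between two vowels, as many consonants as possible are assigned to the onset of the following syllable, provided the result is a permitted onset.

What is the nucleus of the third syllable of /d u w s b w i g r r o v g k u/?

Nuclei (vowels): u, i, o, u → 4 syllables.
The third nucleus (vowel 3 from the left) is /o/.

o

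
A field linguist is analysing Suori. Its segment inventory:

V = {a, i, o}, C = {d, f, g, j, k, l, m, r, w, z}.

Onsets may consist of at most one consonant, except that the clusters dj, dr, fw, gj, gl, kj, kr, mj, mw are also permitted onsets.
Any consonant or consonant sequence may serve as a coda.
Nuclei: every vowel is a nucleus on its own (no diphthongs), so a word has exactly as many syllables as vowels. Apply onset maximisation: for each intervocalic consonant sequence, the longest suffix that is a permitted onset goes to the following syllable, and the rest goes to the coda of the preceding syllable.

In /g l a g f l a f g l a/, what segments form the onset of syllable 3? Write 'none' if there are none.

gl

The vowels are a, a, a — 3 nuclei, so 3 syllables.
σ1/σ2 boundary: /gfl/ — longest licit onset from the right is /l/, leaving /gf/ as coda.
σ2/σ3 boundary: cluster /fgl/ — the longest permitted-onset suffix is /gl/; onset = /gl/, preceding coda = /f/.
Syllabification: glagf.laf.gla.
Syllable 3 is /gla/: onset /gl/, nucleus /a/, coda ∅.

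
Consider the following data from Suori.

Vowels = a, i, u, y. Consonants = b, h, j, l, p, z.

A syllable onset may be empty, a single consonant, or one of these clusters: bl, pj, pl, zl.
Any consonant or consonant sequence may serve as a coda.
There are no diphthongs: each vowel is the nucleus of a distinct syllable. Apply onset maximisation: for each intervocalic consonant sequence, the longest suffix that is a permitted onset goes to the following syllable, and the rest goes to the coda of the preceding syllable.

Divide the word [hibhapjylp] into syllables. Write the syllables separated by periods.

hib.ha.pjylp

Vowels present: i, a, y; each is a nucleus, giving 3 syllables.
σ1/σ2 boundary: /bh/ — longest licit onset from the right is /h/, leaving /b/ as coda.
σ2/σ3 boundary: /pj/ — entire cluster is a permitted onset → onset /pj/, coda ∅.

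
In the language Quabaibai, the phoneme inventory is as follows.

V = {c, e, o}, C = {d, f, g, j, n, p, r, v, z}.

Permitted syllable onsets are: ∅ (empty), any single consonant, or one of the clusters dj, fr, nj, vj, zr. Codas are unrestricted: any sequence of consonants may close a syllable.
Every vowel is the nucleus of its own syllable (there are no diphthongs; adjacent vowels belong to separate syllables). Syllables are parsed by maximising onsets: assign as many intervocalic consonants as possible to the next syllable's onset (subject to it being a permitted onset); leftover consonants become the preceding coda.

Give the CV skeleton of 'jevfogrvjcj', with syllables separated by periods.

The vowels are e, o, c — 3 nuclei, so 3 syllables.
σ1/σ2 boundary: /vf/ splits as /v/ + /f/ (/f/ is the longest suffix that is a licit onset).
σ2/σ3 boundary: cluster /grvj/ — the longest permitted-onset suffix is /vj/; onset = /vj/, preceding coda = /gr/.
Result: jev.fogr.vjcj.
Mapping each syllable to C/V: /jev/ → CVC, /fogr/ → CVCC, /vjcj/ → CCVC.

CVC.CVCC.CCVC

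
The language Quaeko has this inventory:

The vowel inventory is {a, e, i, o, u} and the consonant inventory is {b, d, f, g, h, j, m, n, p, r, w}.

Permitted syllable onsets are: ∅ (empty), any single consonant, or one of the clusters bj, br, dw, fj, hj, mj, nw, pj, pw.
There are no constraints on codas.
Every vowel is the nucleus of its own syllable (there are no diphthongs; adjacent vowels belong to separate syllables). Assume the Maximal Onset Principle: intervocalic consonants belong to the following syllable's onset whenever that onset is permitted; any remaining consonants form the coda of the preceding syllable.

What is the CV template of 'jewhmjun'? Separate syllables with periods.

CVCC.CCVC

Vowels present: e, u; each is a nucleus, giving 2 syllables.
σ1/σ2 boundary: /whmj/; trying suffixes from longest down, /mj/ is the first permitted one, so coda /wh/ | onset /mj/.
So the parse is jewh.mjun.
Mapping each syllable to C/V: /jewh/ → CVCC, /mjun/ → CCVC.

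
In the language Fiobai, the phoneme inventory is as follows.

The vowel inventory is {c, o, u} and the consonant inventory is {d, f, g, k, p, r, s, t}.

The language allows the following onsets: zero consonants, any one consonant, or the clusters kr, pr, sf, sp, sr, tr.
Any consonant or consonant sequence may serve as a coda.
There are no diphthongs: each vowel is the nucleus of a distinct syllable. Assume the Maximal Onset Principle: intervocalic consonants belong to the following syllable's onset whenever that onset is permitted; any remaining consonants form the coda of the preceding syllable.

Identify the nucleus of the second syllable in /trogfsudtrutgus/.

The vowels are o, u, u, u — 4 nuclei, so 4 syllables.
The second nucleus (vowel 2 from the left) is /u/.

u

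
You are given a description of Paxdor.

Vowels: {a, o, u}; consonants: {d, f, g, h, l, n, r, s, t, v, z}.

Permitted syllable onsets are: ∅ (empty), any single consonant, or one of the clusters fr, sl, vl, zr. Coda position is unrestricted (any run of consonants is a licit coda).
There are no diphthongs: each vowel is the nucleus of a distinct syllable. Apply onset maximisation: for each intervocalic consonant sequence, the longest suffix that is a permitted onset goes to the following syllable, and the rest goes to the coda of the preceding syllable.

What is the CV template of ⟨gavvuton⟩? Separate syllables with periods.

Vowels present: a, u, o; each is a nucleus, giving 3 syllables.
/a…u/ gap (V1→V2): /vv/ — longest licit onset from the right is /v/, leaving /v/ as coda.
/u…o/ gap (V2→V3): /t/ is a single consonant, so it becomes the next onset.
Syllabification: gav.vu.ton.
Mapping each syllable to C/V: /gav/ → CVC, /vu/ → CV, /ton/ → CVC.

CVC.CV.CVC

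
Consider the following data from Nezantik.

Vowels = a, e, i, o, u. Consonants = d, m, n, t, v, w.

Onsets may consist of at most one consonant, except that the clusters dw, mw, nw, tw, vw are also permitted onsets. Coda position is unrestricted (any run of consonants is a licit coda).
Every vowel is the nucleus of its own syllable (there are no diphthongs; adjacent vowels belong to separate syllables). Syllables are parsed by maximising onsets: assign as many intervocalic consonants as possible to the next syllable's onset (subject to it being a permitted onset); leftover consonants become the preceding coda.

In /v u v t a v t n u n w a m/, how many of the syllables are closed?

3

The vowels are u, a, u, a — 4 nuclei, so 4 syllables.
V1 /u/ – V2 /a/: /vt/; trying suffixes from longest down, /t/ is the first permitted one, so coda /v/ | onset /t/.
V2 /a/ – V3 /u/: /vtn/; trying suffixes from longest down, /n/ is the first permitted one, so coda /vt/ | onset /n/.
V3 /u/ – V4 /a/: /nw/ is a licit onset in full, so it all attaches to the next syllable.
Result: vuv.tavt.nu.nwam.
Classifying each syllable: /vuv/ (closed), /tavt/ (closed), /nu/ (open), /nwam/ (closed).
Closed syllables: 3.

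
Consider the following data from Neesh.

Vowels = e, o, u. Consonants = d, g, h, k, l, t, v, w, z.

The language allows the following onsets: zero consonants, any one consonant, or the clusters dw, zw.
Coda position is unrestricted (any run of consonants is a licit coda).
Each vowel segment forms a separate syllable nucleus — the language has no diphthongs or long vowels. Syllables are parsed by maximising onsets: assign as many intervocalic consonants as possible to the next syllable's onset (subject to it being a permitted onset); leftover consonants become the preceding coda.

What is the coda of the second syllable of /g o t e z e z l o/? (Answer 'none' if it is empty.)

The vowels are o, e, e, o — 4 nuclei, so 4 syllables.
V1 /o/ – V2 /e/: /t/ is a single consonant, so it becomes the next onset.
V2 /e/ – V3 /e/: just /z/ — single C goes to the following onset.
V3 /e/ – V4 /o/: /zl/ — longest licit onset from the right is /l/, leaving /z/ as coda.
So the parse is go.te.zez.lo.
Syllable 2 is /te/: onset /t/, nucleus /e/, coda ∅.

none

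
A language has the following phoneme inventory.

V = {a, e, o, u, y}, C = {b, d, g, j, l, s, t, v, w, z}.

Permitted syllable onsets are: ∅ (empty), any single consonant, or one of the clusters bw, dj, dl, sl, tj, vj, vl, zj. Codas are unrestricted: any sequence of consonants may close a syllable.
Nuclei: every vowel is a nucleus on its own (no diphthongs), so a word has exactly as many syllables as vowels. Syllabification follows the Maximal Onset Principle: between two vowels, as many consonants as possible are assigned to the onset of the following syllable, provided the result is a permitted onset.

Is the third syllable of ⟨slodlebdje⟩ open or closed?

Vowels present: o, e, e; each is a nucleus, giving 3 syllables.
V1 /o/ – V2 /e/: cluster /dl/ — /dl/ is itself a permitted onset, so the whole cluster goes right; preceding coda = ∅.
V2 /e/ – V3 /e/: cluster /bdj/ — the longest permitted-onset suffix is /dj/; onset = /dj/, preceding coda = /b/.
Putting it together: slo.dleb.dje.
Syllable 3 is /dje/; it ends in its nucleus with no coda, so it is open.

open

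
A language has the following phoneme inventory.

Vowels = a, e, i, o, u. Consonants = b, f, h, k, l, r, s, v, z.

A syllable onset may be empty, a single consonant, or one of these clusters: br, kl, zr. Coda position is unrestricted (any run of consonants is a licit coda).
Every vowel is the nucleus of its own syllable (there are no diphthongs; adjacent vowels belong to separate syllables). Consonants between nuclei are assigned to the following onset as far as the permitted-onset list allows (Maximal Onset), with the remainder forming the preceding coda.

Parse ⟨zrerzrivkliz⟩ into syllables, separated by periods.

zrer.zriv.kliz

Nuclei (vowels): e, i, i → 3 syllables.
V1 /e/ – V2 /i/: /rzr/; trying suffixes from longest down, /zr/ is the first permitted one, so coda /r/ | onset /zr/.
V2 /i/ – V3 /i/: cluster /vkl/ — the longest permitted-onset suffix is /kl/; onset = /kl/, preceding coda = /v/.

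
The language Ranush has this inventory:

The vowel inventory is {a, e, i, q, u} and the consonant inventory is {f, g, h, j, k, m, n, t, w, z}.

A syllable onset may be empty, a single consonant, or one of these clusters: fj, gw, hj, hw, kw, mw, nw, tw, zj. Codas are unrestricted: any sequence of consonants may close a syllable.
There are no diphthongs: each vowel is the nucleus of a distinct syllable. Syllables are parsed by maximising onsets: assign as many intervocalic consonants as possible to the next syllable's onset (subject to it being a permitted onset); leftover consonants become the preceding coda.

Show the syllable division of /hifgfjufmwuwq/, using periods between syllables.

hifg.fjuf.mwu.wq

Vowels present: i, u, u, q; each is a nucleus, giving 4 syllables.
V1 /i/ – V2 /u/: /fgfj/; trying suffixes from longest down, /fj/ is the first permitted one, so coda /fg/ | onset /fj/.
V2 /u/ – V3 /u/: /fmw/; trying suffixes from longest down, /mw/ is the first permitted one, so coda /f/ | onset /mw/.
V3 /u/ – V4 /q/: /w/ → onset of the next syllable (single consonants are always licit onsets).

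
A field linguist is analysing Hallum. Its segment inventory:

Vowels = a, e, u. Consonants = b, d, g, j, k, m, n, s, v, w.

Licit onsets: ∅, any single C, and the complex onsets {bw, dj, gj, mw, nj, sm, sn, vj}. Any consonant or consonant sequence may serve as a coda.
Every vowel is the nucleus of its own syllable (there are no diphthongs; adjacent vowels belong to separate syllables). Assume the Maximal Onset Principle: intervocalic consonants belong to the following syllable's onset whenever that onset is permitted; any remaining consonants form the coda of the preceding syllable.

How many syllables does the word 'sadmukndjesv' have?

3

Vowels present: a, u, e; each is a nucleus, giving 3 syllables.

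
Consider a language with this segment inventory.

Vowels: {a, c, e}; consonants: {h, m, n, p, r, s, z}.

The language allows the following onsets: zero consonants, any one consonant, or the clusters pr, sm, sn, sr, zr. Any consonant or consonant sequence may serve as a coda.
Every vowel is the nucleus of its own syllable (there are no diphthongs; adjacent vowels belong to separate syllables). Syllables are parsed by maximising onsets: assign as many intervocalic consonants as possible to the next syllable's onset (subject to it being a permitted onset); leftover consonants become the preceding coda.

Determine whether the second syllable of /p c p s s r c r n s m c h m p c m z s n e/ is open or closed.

The vowels are c, c, c, c, e — 5 nuclei, so 5 syllables.
V1 /c/ – V2 /c/: /pssr/ — longest licit onset from the right is /sr/, leaving /ps/ as coda.
V2 /c/ – V3 /c/: /rnsm/; trying suffixes from longest down, /sm/ is the first permitted one, so coda /rn/ | onset /sm/.
V3 /c/ – V4 /c/: /hmp/ splits as /hm/ + /p/ (/p/ is the longest suffix that is a licit onset).
V4 /c/ – V5 /e/: cluster /mzsn/ — the longest permitted-onset suffix is /sn/; onset = /sn/, preceding coda = /mz/.
Putting it together: pcps.srcrn.smchm.pcmz.sne.
Syllable 2 is /srcrn/ with coda /rn/, so it is closed.

closed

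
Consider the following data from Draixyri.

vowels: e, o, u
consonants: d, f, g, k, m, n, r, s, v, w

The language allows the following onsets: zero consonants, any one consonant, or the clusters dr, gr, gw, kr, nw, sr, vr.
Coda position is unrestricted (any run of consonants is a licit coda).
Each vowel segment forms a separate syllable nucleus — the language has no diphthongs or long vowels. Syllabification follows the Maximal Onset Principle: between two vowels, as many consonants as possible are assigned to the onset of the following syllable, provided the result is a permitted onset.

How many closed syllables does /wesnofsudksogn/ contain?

4

Nuclei (vowels): e, o, u, o → 4 syllables.
/e…o/ gap (V1→V2): /sn/ — longest licit onset from the right is /n/, leaving /s/ as coda.
/o…u/ gap (V2→V3): /fs/ splits as /f/ + /s/ (/s/ is the longest suffix that is a licit onset).
/u…o/ gap (V3→V4): /dks/ — longest licit onset from the right is /s/, leaving /dk/ as coda.
Syllabification: wes.nof.sudk.sogn.
Classifying each syllable: /wes/ (closed), /nof/ (closed), /sudk/ (closed), /sogn/ (closed).
Closed syllables: 4.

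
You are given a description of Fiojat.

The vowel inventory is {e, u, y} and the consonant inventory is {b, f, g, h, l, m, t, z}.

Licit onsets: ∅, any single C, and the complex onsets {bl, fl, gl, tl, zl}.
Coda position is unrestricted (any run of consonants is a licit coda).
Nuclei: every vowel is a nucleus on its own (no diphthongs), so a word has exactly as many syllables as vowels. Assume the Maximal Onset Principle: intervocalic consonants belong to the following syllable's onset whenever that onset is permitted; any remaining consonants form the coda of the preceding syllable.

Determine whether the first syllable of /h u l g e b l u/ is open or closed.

Vowels present: u, e, u; each is a nucleus, giving 3 syllables.
V1 /u/ – V2 /e/: /lg/ splits as /l/ + /g/ (/g/ is the longest suffix that is a licit onset).
V2 /e/ – V3 /u/: cluster /bl/ — /bl/ is itself a permitted onset, so the whole cluster goes right; preceding coda = ∅.
Result: hul.ge.blu.
Syllable 1 is /hul/ with coda /l/, so it is closed.

closed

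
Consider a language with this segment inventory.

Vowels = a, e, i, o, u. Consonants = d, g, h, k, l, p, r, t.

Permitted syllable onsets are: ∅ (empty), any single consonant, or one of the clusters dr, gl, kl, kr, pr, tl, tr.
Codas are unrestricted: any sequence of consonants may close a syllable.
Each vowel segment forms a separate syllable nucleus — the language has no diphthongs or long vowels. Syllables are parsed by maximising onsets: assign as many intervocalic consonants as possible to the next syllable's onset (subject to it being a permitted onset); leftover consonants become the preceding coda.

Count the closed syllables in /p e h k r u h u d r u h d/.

Nuclei (vowels): e, u, u, u → 4 syllables.
Between /e/ (V1) and /u/ (V2): /hkr/; trying suffixes from longest down, /kr/ is the first permitted one, so coda /h/ | onset /kr/.
Between /u/ (V2) and /u/ (V3): /h/ → onset of the next syllable (single consonants are always licit onsets).
Between /u/ (V3) and /u/ (V4): cluster /dr/ — /dr/ is itself a permitted onset, so the whole cluster goes right; preceding coda = ∅.
Syllabification: peh.kru.hu.druhd.
Classifying each syllable: /peh/ (closed), /kru/ (open), /hu/ (open), /druhd/ (closed).
Closed syllables: 2.

2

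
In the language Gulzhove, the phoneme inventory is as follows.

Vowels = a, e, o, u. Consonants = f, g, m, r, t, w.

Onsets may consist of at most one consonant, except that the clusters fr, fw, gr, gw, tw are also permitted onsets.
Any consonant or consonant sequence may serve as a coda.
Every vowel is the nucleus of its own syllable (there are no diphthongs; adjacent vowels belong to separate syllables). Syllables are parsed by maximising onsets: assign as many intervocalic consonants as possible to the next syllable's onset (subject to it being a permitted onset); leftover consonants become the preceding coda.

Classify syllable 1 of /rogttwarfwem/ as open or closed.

closed

Nuclei (vowels): o, a, e → 3 syllables.
Between /o/ (V1) and /a/ (V2): /gttw/ splits as /gt/ + /tw/ (/tw/ is the longest suffix that is a licit onset).
Between /a/ (V2) and /e/ (V3): /rfw/ — longest licit onset from the right is /fw/, leaving /r/ as coda.
So the parse is rogt.twar.fwem.
Syllable 1 is /rogt/ with coda /gt/, so it is closed.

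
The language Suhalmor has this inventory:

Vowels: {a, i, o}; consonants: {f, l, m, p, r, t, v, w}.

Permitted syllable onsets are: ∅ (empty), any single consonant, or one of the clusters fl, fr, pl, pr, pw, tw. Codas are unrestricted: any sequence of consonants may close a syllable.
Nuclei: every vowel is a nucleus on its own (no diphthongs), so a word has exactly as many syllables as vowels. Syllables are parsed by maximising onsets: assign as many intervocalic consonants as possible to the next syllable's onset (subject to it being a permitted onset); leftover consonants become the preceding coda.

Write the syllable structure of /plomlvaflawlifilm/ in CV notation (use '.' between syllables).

CCVCC.CV.CCVC.CV.CVCC

Nuclei (vowels): o, a, a, i, i → 5 syllables.
σ1/σ2 boundary: cluster /mlv/ — the longest permitted-onset suffix is /v/; onset = /v/, preceding coda = /ml/.
σ2/σ3 boundary: cluster /fl/ — /fl/ is itself a permitted onset, so the whole cluster goes right; preceding coda = ∅.
σ3/σ4 boundary: /wl/; trying suffixes from longest down, /l/ is the first permitted one, so coda /w/ | onset /l/.
σ4/σ5 boundary: just /f/ — single C goes to the following onset.
Result: ploml.va.flaw.li.film.
Mapping each syllable to C/V: /ploml/ → CCVCC, /va/ → CV, /flaw/ → CCVC, /li/ → CV, /film/ → CVCC.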